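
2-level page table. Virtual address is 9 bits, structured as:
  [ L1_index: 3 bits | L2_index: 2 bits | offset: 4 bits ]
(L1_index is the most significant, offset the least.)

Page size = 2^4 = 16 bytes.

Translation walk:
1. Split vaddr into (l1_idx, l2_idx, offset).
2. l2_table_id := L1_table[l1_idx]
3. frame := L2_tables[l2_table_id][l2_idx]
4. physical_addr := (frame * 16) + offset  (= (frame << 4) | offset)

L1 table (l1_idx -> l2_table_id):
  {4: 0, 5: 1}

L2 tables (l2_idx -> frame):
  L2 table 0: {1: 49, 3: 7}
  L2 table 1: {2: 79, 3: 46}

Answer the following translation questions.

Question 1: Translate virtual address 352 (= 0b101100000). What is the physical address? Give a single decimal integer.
vaddr = 352 = 0b101100000
Split: l1_idx=5, l2_idx=2, offset=0
L1[5] = 1
L2[1][2] = 79
paddr = 79 * 16 + 0 = 1264

Answer: 1264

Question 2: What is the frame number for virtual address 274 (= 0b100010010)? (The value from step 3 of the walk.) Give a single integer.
vaddr = 274: l1_idx=4, l2_idx=1
L1[4] = 0; L2[0][1] = 49

Answer: 49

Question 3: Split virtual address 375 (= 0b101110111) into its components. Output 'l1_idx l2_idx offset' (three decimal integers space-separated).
vaddr = 375 = 0b101110111
  top 3 bits -> l1_idx = 5
  next 2 bits -> l2_idx = 3
  bottom 4 bits -> offset = 7

Answer: 5 3 7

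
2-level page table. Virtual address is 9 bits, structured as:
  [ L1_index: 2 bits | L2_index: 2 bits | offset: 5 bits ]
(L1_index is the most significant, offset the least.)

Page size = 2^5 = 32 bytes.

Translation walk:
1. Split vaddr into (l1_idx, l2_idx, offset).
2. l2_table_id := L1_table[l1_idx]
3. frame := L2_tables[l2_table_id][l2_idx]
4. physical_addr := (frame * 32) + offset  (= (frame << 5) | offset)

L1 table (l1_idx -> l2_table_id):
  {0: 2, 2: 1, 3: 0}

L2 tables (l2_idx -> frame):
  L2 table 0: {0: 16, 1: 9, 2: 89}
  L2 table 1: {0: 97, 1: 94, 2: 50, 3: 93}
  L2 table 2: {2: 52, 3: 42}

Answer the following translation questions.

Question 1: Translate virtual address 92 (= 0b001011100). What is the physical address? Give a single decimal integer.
Answer: 1692

Derivation:
vaddr = 92 = 0b001011100
Split: l1_idx=0, l2_idx=2, offset=28
L1[0] = 2
L2[2][2] = 52
paddr = 52 * 32 + 28 = 1692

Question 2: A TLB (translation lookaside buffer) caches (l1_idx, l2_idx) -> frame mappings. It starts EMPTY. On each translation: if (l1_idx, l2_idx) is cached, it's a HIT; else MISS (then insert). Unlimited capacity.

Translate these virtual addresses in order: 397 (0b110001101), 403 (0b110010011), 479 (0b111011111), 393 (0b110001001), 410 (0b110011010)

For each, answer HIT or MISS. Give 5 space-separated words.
Answer: MISS HIT MISS HIT HIT

Derivation:
vaddr=397: (3,0) not in TLB -> MISS, insert
vaddr=403: (3,0) in TLB -> HIT
vaddr=479: (3,2) not in TLB -> MISS, insert
vaddr=393: (3,0) in TLB -> HIT
vaddr=410: (3,0) in TLB -> HIT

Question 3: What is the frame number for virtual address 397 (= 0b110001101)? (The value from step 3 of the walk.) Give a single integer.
Answer: 16

Derivation:
vaddr = 397: l1_idx=3, l2_idx=0
L1[3] = 0; L2[0][0] = 16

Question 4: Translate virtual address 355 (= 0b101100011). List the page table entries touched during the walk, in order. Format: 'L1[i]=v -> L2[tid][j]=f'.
Answer: L1[2]=1 -> L2[1][3]=93

Derivation:
vaddr = 355 = 0b101100011
Split: l1_idx=2, l2_idx=3, offset=3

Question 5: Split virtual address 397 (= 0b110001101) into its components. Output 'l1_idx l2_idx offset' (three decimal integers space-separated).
vaddr = 397 = 0b110001101
  top 2 bits -> l1_idx = 3
  next 2 bits -> l2_idx = 0
  bottom 5 bits -> offset = 13

Answer: 3 0 13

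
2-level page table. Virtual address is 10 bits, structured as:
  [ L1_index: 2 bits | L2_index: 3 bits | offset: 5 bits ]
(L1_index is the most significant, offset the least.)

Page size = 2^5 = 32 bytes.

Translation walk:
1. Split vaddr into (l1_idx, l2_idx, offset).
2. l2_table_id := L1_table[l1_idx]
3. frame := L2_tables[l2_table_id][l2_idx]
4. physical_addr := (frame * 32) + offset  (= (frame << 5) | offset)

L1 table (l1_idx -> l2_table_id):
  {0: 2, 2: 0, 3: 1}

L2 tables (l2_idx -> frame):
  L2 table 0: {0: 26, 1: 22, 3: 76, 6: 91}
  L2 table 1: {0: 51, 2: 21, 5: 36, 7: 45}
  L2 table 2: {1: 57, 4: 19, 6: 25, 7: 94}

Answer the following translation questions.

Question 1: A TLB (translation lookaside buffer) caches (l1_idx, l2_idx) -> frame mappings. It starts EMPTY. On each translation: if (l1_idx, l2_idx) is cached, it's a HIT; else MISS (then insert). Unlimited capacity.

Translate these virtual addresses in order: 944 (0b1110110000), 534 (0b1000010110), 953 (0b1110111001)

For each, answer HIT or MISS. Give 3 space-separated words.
Answer: MISS MISS HIT

Derivation:
vaddr=944: (3,5) not in TLB -> MISS, insert
vaddr=534: (2,0) not in TLB -> MISS, insert
vaddr=953: (3,5) in TLB -> HIT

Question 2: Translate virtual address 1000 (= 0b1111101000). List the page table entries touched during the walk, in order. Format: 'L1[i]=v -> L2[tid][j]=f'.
Answer: L1[3]=1 -> L2[1][7]=45

Derivation:
vaddr = 1000 = 0b1111101000
Split: l1_idx=3, l2_idx=7, offset=8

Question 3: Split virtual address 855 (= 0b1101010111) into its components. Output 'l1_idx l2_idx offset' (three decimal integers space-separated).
Answer: 3 2 23

Derivation:
vaddr = 855 = 0b1101010111
  top 2 bits -> l1_idx = 3
  next 3 bits -> l2_idx = 2
  bottom 5 bits -> offset = 23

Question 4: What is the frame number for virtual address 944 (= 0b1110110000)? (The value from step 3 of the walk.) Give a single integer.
Answer: 36

Derivation:
vaddr = 944: l1_idx=3, l2_idx=5
L1[3] = 1; L2[1][5] = 36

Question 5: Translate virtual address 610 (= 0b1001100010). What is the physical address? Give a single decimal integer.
vaddr = 610 = 0b1001100010
Split: l1_idx=2, l2_idx=3, offset=2
L1[2] = 0
L2[0][3] = 76
paddr = 76 * 32 + 2 = 2434

Answer: 2434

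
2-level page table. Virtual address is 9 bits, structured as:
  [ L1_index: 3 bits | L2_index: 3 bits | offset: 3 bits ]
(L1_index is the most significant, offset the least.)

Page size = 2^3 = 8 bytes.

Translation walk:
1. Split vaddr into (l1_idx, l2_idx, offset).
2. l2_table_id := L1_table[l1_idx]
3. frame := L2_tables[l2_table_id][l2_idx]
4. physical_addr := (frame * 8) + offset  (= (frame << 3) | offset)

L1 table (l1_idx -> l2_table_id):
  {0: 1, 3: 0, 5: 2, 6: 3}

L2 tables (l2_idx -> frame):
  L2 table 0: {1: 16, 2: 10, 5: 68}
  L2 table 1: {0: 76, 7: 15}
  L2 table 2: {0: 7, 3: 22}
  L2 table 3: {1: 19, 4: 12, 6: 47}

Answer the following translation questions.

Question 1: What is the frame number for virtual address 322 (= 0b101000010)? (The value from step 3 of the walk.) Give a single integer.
vaddr = 322: l1_idx=5, l2_idx=0
L1[5] = 2; L2[2][0] = 7

Answer: 7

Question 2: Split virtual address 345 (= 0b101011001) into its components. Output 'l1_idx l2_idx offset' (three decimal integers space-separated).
Answer: 5 3 1

Derivation:
vaddr = 345 = 0b101011001
  top 3 bits -> l1_idx = 5
  next 3 bits -> l2_idx = 3
  bottom 3 bits -> offset = 1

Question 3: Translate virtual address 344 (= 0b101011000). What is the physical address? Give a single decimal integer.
Answer: 176

Derivation:
vaddr = 344 = 0b101011000
Split: l1_idx=5, l2_idx=3, offset=0
L1[5] = 2
L2[2][3] = 22
paddr = 22 * 8 + 0 = 176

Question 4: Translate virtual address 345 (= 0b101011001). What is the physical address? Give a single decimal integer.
Answer: 177

Derivation:
vaddr = 345 = 0b101011001
Split: l1_idx=5, l2_idx=3, offset=1
L1[5] = 2
L2[2][3] = 22
paddr = 22 * 8 + 1 = 177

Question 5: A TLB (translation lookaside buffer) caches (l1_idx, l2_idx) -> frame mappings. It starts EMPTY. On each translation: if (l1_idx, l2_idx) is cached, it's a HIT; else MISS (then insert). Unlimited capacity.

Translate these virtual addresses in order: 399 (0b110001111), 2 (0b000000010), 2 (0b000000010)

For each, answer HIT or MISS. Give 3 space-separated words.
Answer: MISS MISS HIT

Derivation:
vaddr=399: (6,1) not in TLB -> MISS, insert
vaddr=2: (0,0) not in TLB -> MISS, insert
vaddr=2: (0,0) in TLB -> HIT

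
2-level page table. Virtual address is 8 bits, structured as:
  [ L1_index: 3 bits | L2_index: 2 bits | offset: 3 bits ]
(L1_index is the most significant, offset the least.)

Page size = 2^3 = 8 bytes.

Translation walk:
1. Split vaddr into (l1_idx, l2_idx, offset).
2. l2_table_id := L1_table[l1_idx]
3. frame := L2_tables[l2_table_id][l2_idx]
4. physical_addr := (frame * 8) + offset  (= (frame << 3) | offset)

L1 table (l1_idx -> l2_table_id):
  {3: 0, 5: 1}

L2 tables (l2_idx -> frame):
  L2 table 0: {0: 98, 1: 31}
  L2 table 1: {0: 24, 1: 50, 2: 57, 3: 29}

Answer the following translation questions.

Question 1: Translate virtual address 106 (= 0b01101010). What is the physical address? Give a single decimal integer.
vaddr = 106 = 0b01101010
Split: l1_idx=3, l2_idx=1, offset=2
L1[3] = 0
L2[0][1] = 31
paddr = 31 * 8 + 2 = 250

Answer: 250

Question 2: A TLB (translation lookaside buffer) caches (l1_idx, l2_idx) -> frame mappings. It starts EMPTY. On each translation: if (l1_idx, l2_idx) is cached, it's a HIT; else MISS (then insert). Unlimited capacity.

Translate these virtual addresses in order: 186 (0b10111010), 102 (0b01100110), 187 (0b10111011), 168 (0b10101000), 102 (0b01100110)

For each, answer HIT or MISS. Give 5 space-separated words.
Answer: MISS MISS HIT MISS HIT

Derivation:
vaddr=186: (5,3) not in TLB -> MISS, insert
vaddr=102: (3,0) not in TLB -> MISS, insert
vaddr=187: (5,3) in TLB -> HIT
vaddr=168: (5,1) not in TLB -> MISS, insert
vaddr=102: (3,0) in TLB -> HIT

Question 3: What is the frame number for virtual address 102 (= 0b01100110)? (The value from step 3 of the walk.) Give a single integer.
Answer: 98

Derivation:
vaddr = 102: l1_idx=3, l2_idx=0
L1[3] = 0; L2[0][0] = 98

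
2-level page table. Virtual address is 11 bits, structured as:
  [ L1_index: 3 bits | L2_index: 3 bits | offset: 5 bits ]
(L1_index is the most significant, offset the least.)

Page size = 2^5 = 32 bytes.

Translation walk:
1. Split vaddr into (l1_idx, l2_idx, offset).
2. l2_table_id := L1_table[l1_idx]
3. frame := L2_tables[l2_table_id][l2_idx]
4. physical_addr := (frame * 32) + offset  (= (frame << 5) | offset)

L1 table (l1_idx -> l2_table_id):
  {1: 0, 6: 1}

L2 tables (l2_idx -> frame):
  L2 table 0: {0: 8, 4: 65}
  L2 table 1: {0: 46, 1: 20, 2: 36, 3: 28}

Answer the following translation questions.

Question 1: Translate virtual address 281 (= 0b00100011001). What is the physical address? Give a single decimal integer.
Answer: 281

Derivation:
vaddr = 281 = 0b00100011001
Split: l1_idx=1, l2_idx=0, offset=25
L1[1] = 0
L2[0][0] = 8
paddr = 8 * 32 + 25 = 281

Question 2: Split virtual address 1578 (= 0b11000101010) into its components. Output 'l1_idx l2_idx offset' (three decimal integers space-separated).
vaddr = 1578 = 0b11000101010
  top 3 bits -> l1_idx = 6
  next 3 bits -> l2_idx = 1
  bottom 5 bits -> offset = 10

Answer: 6 1 10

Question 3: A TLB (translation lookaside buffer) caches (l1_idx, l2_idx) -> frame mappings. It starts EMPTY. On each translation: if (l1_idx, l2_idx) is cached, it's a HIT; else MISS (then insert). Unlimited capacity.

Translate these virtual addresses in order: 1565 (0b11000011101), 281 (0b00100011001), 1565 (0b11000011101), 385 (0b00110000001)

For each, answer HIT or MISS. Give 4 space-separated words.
Answer: MISS MISS HIT MISS

Derivation:
vaddr=1565: (6,0) not in TLB -> MISS, insert
vaddr=281: (1,0) not in TLB -> MISS, insert
vaddr=1565: (6,0) in TLB -> HIT
vaddr=385: (1,4) not in TLB -> MISS, insert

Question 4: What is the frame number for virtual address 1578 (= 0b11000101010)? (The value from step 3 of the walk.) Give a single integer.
vaddr = 1578: l1_idx=6, l2_idx=1
L1[6] = 1; L2[1][1] = 20

Answer: 20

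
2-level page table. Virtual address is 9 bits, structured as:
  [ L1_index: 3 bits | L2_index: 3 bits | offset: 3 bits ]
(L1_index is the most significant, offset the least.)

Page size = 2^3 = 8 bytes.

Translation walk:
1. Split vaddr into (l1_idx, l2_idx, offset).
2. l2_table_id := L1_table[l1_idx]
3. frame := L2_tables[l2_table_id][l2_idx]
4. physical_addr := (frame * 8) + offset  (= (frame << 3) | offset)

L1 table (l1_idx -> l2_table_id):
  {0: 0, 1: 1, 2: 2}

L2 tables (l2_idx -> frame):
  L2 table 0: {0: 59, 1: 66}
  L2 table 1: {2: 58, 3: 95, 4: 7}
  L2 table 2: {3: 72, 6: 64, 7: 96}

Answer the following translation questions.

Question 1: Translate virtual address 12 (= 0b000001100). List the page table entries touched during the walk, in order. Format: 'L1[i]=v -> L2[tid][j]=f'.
Answer: L1[0]=0 -> L2[0][1]=66

Derivation:
vaddr = 12 = 0b000001100
Split: l1_idx=0, l2_idx=1, offset=4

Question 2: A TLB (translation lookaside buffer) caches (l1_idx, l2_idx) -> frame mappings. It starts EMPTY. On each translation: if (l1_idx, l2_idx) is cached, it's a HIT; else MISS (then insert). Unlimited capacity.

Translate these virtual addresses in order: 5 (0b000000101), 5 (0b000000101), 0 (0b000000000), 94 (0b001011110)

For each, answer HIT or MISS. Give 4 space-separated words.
Answer: MISS HIT HIT MISS

Derivation:
vaddr=5: (0,0) not in TLB -> MISS, insert
vaddr=5: (0,0) in TLB -> HIT
vaddr=0: (0,0) in TLB -> HIT
vaddr=94: (1,3) not in TLB -> MISS, insert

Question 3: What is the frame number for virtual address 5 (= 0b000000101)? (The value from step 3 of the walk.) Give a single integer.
vaddr = 5: l1_idx=0, l2_idx=0
L1[0] = 0; L2[0][0] = 59

Answer: 59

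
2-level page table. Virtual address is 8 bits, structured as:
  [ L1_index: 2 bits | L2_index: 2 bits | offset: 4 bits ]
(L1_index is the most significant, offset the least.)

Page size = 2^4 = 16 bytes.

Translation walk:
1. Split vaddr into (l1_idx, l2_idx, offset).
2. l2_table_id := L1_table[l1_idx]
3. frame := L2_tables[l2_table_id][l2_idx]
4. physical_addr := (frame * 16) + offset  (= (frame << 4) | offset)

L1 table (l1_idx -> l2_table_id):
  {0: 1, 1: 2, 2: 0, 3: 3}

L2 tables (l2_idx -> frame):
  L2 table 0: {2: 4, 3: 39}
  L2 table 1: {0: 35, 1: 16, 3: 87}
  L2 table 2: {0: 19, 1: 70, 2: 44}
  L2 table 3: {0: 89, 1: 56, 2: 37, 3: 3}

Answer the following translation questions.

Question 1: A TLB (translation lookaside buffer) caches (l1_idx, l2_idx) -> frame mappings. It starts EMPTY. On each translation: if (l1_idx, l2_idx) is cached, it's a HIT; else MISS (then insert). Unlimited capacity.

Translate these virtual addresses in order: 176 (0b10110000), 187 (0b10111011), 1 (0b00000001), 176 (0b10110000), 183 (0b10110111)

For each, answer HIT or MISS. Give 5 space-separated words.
vaddr=176: (2,3) not in TLB -> MISS, insert
vaddr=187: (2,3) in TLB -> HIT
vaddr=1: (0,0) not in TLB -> MISS, insert
vaddr=176: (2,3) in TLB -> HIT
vaddr=183: (2,3) in TLB -> HIT

Answer: MISS HIT MISS HIT HIT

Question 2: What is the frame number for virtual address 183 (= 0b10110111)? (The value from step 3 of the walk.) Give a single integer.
Answer: 39

Derivation:
vaddr = 183: l1_idx=2, l2_idx=3
L1[2] = 0; L2[0][3] = 39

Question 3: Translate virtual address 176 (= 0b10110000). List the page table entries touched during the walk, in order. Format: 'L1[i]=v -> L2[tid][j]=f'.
Answer: L1[2]=0 -> L2[0][3]=39

Derivation:
vaddr = 176 = 0b10110000
Split: l1_idx=2, l2_idx=3, offset=0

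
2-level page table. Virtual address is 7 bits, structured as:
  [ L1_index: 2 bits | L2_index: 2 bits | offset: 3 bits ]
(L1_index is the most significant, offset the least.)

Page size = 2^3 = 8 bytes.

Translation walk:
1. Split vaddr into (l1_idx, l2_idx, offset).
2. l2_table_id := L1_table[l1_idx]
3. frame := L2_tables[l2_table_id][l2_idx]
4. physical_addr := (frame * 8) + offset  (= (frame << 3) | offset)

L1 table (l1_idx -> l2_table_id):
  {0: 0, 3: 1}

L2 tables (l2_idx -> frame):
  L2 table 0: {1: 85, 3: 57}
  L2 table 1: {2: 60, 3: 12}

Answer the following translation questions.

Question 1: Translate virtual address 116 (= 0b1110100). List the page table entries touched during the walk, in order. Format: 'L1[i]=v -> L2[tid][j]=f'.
vaddr = 116 = 0b1110100
Split: l1_idx=3, l2_idx=2, offset=4

Answer: L1[3]=1 -> L2[1][2]=60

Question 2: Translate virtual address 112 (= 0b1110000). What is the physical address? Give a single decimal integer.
Answer: 480

Derivation:
vaddr = 112 = 0b1110000
Split: l1_idx=3, l2_idx=2, offset=0
L1[3] = 1
L2[1][2] = 60
paddr = 60 * 8 + 0 = 480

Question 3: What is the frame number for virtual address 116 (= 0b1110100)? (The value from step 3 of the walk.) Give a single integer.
Answer: 60

Derivation:
vaddr = 116: l1_idx=3, l2_idx=2
L1[3] = 1; L2[1][2] = 60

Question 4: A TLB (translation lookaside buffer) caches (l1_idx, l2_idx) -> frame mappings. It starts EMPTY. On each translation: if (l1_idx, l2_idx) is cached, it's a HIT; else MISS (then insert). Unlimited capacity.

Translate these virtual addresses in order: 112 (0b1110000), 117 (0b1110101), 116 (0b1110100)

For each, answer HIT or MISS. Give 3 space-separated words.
vaddr=112: (3,2) not in TLB -> MISS, insert
vaddr=117: (3,2) in TLB -> HIT
vaddr=116: (3,2) in TLB -> HIT

Answer: MISS HIT HIT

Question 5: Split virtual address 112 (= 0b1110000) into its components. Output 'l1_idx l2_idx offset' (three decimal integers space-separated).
Answer: 3 2 0

Derivation:
vaddr = 112 = 0b1110000
  top 2 bits -> l1_idx = 3
  next 2 bits -> l2_idx = 2
  bottom 3 bits -> offset = 0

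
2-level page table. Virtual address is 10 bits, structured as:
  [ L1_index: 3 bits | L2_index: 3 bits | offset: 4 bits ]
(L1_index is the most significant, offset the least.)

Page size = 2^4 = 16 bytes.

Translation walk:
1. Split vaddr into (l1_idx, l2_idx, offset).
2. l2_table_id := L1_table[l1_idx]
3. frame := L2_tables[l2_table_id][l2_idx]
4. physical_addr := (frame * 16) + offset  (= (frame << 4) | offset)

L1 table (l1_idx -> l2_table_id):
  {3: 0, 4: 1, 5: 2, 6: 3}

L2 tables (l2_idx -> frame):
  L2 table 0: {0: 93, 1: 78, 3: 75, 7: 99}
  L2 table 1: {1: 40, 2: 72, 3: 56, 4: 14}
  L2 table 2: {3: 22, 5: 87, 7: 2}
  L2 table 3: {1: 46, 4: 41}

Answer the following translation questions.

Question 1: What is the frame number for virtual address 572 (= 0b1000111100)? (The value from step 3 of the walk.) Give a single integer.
vaddr = 572: l1_idx=4, l2_idx=3
L1[4] = 1; L2[1][3] = 56

Answer: 56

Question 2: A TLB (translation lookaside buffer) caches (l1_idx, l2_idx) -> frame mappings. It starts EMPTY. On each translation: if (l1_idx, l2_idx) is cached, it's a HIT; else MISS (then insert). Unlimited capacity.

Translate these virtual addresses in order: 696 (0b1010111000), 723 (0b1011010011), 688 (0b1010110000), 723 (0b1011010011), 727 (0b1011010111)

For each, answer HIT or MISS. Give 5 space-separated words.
vaddr=696: (5,3) not in TLB -> MISS, insert
vaddr=723: (5,5) not in TLB -> MISS, insert
vaddr=688: (5,3) in TLB -> HIT
vaddr=723: (5,5) in TLB -> HIT
vaddr=727: (5,5) in TLB -> HIT

Answer: MISS MISS HIT HIT HIT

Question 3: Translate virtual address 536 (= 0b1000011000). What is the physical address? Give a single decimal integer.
Answer: 648

Derivation:
vaddr = 536 = 0b1000011000
Split: l1_idx=4, l2_idx=1, offset=8
L1[4] = 1
L2[1][1] = 40
paddr = 40 * 16 + 8 = 648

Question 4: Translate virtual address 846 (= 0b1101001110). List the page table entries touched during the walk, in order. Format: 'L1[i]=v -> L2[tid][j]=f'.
Answer: L1[6]=3 -> L2[3][4]=41

Derivation:
vaddr = 846 = 0b1101001110
Split: l1_idx=6, l2_idx=4, offset=14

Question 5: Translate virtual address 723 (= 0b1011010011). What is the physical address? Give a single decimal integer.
Answer: 1395

Derivation:
vaddr = 723 = 0b1011010011
Split: l1_idx=5, l2_idx=5, offset=3
L1[5] = 2
L2[2][5] = 87
paddr = 87 * 16 + 3 = 1395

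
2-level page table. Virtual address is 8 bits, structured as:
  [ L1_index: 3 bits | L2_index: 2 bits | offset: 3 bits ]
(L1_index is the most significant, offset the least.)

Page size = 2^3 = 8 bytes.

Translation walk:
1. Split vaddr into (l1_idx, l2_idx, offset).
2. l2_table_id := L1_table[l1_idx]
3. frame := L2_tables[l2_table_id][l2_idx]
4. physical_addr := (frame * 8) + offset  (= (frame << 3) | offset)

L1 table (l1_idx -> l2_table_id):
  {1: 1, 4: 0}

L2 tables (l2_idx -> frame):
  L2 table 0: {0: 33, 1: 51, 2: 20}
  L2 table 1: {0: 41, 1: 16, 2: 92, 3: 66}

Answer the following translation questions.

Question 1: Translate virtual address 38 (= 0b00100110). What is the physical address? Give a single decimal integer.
vaddr = 38 = 0b00100110
Split: l1_idx=1, l2_idx=0, offset=6
L1[1] = 1
L2[1][0] = 41
paddr = 41 * 8 + 6 = 334

Answer: 334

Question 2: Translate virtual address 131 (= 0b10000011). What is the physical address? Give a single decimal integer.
vaddr = 131 = 0b10000011
Split: l1_idx=4, l2_idx=0, offset=3
L1[4] = 0
L2[0][0] = 33
paddr = 33 * 8 + 3 = 267

Answer: 267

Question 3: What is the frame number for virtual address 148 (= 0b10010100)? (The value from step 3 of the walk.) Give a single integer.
vaddr = 148: l1_idx=4, l2_idx=2
L1[4] = 0; L2[0][2] = 20

Answer: 20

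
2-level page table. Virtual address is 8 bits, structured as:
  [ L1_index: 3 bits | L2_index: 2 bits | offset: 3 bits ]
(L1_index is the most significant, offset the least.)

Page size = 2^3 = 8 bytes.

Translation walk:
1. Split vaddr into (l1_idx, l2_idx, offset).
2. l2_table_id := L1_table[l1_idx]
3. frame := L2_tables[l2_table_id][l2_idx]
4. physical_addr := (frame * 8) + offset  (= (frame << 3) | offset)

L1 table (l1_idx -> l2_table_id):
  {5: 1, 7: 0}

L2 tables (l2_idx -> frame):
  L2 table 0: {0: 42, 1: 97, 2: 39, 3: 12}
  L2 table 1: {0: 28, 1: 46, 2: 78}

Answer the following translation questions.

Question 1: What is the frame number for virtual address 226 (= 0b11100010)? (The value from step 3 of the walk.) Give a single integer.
vaddr = 226: l1_idx=7, l2_idx=0
L1[7] = 0; L2[0][0] = 42

Answer: 42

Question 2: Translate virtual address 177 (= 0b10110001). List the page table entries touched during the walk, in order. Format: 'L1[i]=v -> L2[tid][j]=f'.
vaddr = 177 = 0b10110001
Split: l1_idx=5, l2_idx=2, offset=1

Answer: L1[5]=1 -> L2[1][2]=78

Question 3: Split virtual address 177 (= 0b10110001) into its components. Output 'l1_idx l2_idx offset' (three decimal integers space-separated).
vaddr = 177 = 0b10110001
  top 3 bits -> l1_idx = 5
  next 2 bits -> l2_idx = 2
  bottom 3 bits -> offset = 1

Answer: 5 2 1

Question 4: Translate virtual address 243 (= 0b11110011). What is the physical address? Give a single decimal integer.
vaddr = 243 = 0b11110011
Split: l1_idx=7, l2_idx=2, offset=3
L1[7] = 0
L2[0][2] = 39
paddr = 39 * 8 + 3 = 315

Answer: 315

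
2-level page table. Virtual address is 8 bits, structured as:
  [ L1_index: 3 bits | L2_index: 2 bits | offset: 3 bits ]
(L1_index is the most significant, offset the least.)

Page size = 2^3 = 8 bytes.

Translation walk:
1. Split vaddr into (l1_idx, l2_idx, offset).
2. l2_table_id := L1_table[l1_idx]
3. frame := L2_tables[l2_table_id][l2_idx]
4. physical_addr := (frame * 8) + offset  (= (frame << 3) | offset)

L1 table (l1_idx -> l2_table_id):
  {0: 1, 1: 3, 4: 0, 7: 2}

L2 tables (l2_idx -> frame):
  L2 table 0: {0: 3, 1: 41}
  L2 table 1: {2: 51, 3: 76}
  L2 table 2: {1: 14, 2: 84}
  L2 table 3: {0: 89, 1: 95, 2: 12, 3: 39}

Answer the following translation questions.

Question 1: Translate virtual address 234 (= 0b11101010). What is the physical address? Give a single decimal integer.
vaddr = 234 = 0b11101010
Split: l1_idx=7, l2_idx=1, offset=2
L1[7] = 2
L2[2][1] = 14
paddr = 14 * 8 + 2 = 114

Answer: 114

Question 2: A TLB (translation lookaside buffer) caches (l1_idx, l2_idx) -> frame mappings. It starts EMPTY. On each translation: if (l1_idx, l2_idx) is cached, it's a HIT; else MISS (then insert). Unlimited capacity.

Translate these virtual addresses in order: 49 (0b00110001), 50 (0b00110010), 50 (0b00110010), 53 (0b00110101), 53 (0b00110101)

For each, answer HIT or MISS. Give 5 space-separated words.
Answer: MISS HIT HIT HIT HIT

Derivation:
vaddr=49: (1,2) not in TLB -> MISS, insert
vaddr=50: (1,2) in TLB -> HIT
vaddr=50: (1,2) in TLB -> HIT
vaddr=53: (1,2) in TLB -> HIT
vaddr=53: (1,2) in TLB -> HIT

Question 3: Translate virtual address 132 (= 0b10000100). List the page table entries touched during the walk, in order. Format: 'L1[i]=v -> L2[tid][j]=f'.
vaddr = 132 = 0b10000100
Split: l1_idx=4, l2_idx=0, offset=4

Answer: L1[4]=0 -> L2[0][0]=3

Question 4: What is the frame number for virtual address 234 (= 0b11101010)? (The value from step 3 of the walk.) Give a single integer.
vaddr = 234: l1_idx=7, l2_idx=1
L1[7] = 2; L2[2][1] = 14

Answer: 14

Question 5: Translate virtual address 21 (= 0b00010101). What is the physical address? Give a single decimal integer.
Answer: 413

Derivation:
vaddr = 21 = 0b00010101
Split: l1_idx=0, l2_idx=2, offset=5
L1[0] = 1
L2[1][2] = 51
paddr = 51 * 8 + 5 = 413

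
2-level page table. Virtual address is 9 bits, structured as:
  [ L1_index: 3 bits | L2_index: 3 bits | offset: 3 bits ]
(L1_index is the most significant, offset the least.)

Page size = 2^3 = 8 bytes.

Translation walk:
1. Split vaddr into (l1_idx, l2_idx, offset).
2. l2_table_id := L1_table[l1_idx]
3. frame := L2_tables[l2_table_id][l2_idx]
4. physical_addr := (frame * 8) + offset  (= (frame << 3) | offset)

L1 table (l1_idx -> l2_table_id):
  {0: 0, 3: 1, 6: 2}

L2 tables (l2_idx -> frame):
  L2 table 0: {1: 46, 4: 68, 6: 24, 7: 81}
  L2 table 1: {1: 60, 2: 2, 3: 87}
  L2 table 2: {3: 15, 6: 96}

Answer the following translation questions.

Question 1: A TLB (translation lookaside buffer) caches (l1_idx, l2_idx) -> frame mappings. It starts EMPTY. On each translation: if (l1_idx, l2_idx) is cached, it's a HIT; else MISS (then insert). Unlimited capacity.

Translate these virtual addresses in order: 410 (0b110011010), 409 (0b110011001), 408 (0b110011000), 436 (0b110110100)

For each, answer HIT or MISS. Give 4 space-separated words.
vaddr=410: (6,3) not in TLB -> MISS, insert
vaddr=409: (6,3) in TLB -> HIT
vaddr=408: (6,3) in TLB -> HIT
vaddr=436: (6,6) not in TLB -> MISS, insert

Answer: MISS HIT HIT MISS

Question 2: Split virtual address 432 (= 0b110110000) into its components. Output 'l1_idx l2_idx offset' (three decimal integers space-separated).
vaddr = 432 = 0b110110000
  top 3 bits -> l1_idx = 6
  next 3 bits -> l2_idx = 6
  bottom 3 bits -> offset = 0

Answer: 6 6 0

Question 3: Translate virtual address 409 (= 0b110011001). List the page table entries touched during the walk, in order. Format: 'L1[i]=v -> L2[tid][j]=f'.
vaddr = 409 = 0b110011001
Split: l1_idx=6, l2_idx=3, offset=1

Answer: L1[6]=2 -> L2[2][3]=15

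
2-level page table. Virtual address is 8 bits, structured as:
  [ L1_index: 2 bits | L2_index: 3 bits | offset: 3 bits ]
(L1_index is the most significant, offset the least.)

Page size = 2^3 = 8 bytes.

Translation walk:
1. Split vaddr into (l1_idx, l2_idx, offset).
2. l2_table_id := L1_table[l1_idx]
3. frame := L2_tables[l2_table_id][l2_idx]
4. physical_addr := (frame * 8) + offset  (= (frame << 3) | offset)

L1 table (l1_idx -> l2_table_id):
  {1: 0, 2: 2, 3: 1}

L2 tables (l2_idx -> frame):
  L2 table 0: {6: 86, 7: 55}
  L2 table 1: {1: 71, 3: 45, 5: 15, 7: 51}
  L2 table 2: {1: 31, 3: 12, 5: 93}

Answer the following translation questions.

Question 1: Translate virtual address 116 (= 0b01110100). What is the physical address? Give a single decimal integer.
vaddr = 116 = 0b01110100
Split: l1_idx=1, l2_idx=6, offset=4
L1[1] = 0
L2[0][6] = 86
paddr = 86 * 8 + 4 = 692

Answer: 692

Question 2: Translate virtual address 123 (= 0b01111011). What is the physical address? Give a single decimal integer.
Answer: 443

Derivation:
vaddr = 123 = 0b01111011
Split: l1_idx=1, l2_idx=7, offset=3
L1[1] = 0
L2[0][7] = 55
paddr = 55 * 8 + 3 = 443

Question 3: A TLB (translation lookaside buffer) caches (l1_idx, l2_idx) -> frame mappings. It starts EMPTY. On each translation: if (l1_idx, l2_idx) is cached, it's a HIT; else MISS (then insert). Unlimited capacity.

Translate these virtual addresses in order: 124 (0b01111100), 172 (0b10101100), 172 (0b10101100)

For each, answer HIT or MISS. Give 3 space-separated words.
vaddr=124: (1,7) not in TLB -> MISS, insert
vaddr=172: (2,5) not in TLB -> MISS, insert
vaddr=172: (2,5) in TLB -> HIT

Answer: MISS MISS HIT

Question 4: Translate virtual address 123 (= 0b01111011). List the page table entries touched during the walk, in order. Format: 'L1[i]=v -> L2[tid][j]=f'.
vaddr = 123 = 0b01111011
Split: l1_idx=1, l2_idx=7, offset=3

Answer: L1[1]=0 -> L2[0][7]=55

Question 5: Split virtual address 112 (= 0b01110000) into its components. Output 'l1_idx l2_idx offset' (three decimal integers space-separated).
vaddr = 112 = 0b01110000
  top 2 bits -> l1_idx = 1
  next 3 bits -> l2_idx = 6
  bottom 3 bits -> offset = 0

Answer: 1 6 0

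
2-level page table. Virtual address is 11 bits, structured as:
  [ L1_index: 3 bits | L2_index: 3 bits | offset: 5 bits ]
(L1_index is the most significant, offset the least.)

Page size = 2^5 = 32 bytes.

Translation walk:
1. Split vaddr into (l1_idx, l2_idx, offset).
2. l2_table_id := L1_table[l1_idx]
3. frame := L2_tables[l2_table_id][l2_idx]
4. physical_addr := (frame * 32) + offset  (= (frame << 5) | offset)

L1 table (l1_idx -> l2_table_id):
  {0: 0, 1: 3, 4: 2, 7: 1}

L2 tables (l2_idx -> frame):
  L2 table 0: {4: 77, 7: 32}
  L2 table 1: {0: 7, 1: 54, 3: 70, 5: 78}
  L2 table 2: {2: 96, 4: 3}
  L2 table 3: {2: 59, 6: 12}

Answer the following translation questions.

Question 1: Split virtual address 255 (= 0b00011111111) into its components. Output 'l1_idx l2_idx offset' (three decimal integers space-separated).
vaddr = 255 = 0b00011111111
  top 3 bits -> l1_idx = 0
  next 3 bits -> l2_idx = 7
  bottom 5 bits -> offset = 31

Answer: 0 7 31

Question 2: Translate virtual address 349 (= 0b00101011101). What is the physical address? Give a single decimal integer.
Answer: 1917

Derivation:
vaddr = 349 = 0b00101011101
Split: l1_idx=1, l2_idx=2, offset=29
L1[1] = 3
L2[3][2] = 59
paddr = 59 * 32 + 29 = 1917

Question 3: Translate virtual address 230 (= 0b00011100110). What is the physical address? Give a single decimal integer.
vaddr = 230 = 0b00011100110
Split: l1_idx=0, l2_idx=7, offset=6
L1[0] = 0
L2[0][7] = 32
paddr = 32 * 32 + 6 = 1030

Answer: 1030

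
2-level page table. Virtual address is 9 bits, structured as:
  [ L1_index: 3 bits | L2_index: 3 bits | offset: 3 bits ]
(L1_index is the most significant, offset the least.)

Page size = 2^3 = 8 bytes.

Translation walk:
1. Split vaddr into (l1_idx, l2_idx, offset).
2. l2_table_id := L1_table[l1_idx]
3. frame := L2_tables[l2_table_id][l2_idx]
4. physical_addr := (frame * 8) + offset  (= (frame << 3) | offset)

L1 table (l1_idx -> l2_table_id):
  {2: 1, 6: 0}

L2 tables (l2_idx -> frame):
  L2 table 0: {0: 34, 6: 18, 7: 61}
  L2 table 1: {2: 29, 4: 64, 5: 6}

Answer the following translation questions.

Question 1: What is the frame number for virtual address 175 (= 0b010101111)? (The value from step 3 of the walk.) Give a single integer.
vaddr = 175: l1_idx=2, l2_idx=5
L1[2] = 1; L2[1][5] = 6

Answer: 6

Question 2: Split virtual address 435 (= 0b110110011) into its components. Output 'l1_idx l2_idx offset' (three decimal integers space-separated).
vaddr = 435 = 0b110110011
  top 3 bits -> l1_idx = 6
  next 3 bits -> l2_idx = 6
  bottom 3 bits -> offset = 3

Answer: 6 6 3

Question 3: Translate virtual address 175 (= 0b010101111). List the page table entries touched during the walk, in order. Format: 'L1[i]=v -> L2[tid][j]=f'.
vaddr = 175 = 0b010101111
Split: l1_idx=2, l2_idx=5, offset=7

Answer: L1[2]=1 -> L2[1][5]=6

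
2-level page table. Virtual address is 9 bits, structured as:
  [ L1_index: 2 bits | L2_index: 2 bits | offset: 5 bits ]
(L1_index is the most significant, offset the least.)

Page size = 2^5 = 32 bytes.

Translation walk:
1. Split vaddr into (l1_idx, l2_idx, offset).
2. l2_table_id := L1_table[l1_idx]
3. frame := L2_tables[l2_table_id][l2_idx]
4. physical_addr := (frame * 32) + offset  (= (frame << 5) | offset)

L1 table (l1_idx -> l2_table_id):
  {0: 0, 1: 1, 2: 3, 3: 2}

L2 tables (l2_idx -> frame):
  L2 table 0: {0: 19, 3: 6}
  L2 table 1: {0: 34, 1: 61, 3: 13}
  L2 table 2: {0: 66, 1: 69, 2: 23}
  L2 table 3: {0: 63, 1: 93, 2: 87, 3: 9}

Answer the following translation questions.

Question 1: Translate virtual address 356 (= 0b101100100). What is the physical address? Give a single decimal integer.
vaddr = 356 = 0b101100100
Split: l1_idx=2, l2_idx=3, offset=4
L1[2] = 3
L2[3][3] = 9
paddr = 9 * 32 + 4 = 292

Answer: 292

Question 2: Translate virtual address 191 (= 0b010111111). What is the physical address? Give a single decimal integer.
Answer: 1983

Derivation:
vaddr = 191 = 0b010111111
Split: l1_idx=1, l2_idx=1, offset=31
L1[1] = 1
L2[1][1] = 61
paddr = 61 * 32 + 31 = 1983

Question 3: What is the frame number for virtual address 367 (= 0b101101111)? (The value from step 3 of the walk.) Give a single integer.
Answer: 9

Derivation:
vaddr = 367: l1_idx=2, l2_idx=3
L1[2] = 3; L2[3][3] = 9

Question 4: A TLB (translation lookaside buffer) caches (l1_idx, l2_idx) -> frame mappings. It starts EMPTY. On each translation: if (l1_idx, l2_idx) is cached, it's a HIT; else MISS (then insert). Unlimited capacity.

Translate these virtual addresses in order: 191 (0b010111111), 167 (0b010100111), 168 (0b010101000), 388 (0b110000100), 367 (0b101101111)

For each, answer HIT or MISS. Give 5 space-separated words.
Answer: MISS HIT HIT MISS MISS

Derivation:
vaddr=191: (1,1) not in TLB -> MISS, insert
vaddr=167: (1,1) in TLB -> HIT
vaddr=168: (1,1) in TLB -> HIT
vaddr=388: (3,0) not in TLB -> MISS, insert
vaddr=367: (2,3) not in TLB -> MISS, insert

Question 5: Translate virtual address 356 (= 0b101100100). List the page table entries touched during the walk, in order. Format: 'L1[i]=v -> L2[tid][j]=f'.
vaddr = 356 = 0b101100100
Split: l1_idx=2, l2_idx=3, offset=4

Answer: L1[2]=3 -> L2[3][3]=9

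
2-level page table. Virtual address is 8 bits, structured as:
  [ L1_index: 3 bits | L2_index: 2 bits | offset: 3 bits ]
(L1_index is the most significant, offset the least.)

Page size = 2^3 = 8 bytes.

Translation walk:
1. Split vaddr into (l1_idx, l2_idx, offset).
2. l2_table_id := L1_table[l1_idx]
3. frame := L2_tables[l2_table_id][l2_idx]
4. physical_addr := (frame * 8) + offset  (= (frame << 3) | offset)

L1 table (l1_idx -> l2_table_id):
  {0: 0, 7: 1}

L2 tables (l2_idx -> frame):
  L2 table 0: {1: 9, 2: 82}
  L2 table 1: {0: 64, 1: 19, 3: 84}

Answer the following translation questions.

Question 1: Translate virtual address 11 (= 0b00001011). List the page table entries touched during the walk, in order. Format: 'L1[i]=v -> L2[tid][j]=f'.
vaddr = 11 = 0b00001011
Split: l1_idx=0, l2_idx=1, offset=3

Answer: L1[0]=0 -> L2[0][1]=9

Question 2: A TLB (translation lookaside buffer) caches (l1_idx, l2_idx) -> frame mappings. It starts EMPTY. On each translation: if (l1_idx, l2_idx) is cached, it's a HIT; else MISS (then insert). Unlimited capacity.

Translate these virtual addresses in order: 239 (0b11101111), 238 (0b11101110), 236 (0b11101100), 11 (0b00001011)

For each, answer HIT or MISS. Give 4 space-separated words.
Answer: MISS HIT HIT MISS

Derivation:
vaddr=239: (7,1) not in TLB -> MISS, insert
vaddr=238: (7,1) in TLB -> HIT
vaddr=236: (7,1) in TLB -> HIT
vaddr=11: (0,1) not in TLB -> MISS, insert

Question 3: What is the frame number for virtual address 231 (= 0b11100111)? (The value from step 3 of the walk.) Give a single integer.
vaddr = 231: l1_idx=7, l2_idx=0
L1[7] = 1; L2[1][0] = 64

Answer: 64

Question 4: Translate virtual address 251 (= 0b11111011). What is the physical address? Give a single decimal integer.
Answer: 675

Derivation:
vaddr = 251 = 0b11111011
Split: l1_idx=7, l2_idx=3, offset=3
L1[7] = 1
L2[1][3] = 84
paddr = 84 * 8 + 3 = 675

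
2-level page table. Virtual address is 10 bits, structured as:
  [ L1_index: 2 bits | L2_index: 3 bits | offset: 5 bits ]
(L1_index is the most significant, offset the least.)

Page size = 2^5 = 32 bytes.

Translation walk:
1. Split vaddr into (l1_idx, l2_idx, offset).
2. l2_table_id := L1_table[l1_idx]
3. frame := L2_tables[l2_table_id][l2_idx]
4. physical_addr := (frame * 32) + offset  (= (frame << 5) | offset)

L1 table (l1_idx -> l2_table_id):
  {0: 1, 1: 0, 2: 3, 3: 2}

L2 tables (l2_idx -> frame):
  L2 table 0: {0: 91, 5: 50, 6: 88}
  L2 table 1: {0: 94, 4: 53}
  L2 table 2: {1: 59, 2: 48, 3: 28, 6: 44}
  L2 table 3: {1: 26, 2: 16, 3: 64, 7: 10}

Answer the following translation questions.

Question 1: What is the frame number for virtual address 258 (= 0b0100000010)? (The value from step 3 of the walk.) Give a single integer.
vaddr = 258: l1_idx=1, l2_idx=0
L1[1] = 0; L2[0][0] = 91

Answer: 91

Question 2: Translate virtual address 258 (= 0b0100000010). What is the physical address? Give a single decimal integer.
vaddr = 258 = 0b0100000010
Split: l1_idx=1, l2_idx=0, offset=2
L1[1] = 0
L2[0][0] = 91
paddr = 91 * 32 + 2 = 2914

Answer: 2914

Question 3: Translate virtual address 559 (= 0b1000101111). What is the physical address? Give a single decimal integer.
vaddr = 559 = 0b1000101111
Split: l1_idx=2, l2_idx=1, offset=15
L1[2] = 3
L2[3][1] = 26
paddr = 26 * 32 + 15 = 847

Answer: 847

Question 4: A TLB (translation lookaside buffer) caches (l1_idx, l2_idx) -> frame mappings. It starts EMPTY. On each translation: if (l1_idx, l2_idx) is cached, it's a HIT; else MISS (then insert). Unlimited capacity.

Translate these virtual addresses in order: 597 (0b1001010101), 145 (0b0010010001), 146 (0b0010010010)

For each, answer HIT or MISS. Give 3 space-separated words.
vaddr=597: (2,2) not in TLB -> MISS, insert
vaddr=145: (0,4) not in TLB -> MISS, insert
vaddr=146: (0,4) in TLB -> HIT

Answer: MISS MISS HIT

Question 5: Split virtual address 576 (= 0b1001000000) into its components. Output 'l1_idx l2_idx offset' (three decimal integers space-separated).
vaddr = 576 = 0b1001000000
  top 2 bits -> l1_idx = 2
  next 3 bits -> l2_idx = 2
  bottom 5 bits -> offset = 0

Answer: 2 2 0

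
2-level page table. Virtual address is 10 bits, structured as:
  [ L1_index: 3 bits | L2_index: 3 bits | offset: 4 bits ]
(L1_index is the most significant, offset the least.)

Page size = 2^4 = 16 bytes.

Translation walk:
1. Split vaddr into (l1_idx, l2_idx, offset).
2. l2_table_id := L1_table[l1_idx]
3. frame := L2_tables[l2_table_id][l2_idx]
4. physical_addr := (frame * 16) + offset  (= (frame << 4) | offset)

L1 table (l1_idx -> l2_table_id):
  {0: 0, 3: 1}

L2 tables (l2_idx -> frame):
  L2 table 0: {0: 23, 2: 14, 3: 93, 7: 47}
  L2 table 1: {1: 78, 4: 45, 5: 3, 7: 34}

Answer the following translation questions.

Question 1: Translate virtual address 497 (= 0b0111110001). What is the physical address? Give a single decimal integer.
Answer: 545

Derivation:
vaddr = 497 = 0b0111110001
Split: l1_idx=3, l2_idx=7, offset=1
L1[3] = 1
L2[1][7] = 34
paddr = 34 * 16 + 1 = 545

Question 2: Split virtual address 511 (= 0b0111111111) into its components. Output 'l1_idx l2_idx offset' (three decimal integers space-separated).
vaddr = 511 = 0b0111111111
  top 3 bits -> l1_idx = 3
  next 3 bits -> l2_idx = 7
  bottom 4 bits -> offset = 15

Answer: 3 7 15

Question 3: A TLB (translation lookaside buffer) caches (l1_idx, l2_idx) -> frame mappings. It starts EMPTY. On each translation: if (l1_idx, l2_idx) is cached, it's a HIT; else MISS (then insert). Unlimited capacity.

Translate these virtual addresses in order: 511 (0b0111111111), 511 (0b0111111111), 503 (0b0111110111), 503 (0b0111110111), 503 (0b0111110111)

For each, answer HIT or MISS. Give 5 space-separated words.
vaddr=511: (3,7) not in TLB -> MISS, insert
vaddr=511: (3,7) in TLB -> HIT
vaddr=503: (3,7) in TLB -> HIT
vaddr=503: (3,7) in TLB -> HIT
vaddr=503: (3,7) in TLB -> HIT

Answer: MISS HIT HIT HIT HIT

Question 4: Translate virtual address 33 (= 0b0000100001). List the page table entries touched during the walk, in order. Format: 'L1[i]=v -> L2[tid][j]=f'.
vaddr = 33 = 0b0000100001
Split: l1_idx=0, l2_idx=2, offset=1

Answer: L1[0]=0 -> L2[0][2]=14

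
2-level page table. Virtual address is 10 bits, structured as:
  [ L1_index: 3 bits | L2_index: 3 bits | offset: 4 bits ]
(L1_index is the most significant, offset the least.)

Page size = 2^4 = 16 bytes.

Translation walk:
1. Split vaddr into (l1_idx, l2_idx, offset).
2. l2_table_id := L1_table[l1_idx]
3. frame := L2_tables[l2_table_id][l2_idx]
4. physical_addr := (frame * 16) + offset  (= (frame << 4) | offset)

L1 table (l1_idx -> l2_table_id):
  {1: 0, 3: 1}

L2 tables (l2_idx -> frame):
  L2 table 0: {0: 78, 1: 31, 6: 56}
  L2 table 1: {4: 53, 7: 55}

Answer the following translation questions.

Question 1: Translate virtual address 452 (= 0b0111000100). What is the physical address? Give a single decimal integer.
vaddr = 452 = 0b0111000100
Split: l1_idx=3, l2_idx=4, offset=4
L1[3] = 1
L2[1][4] = 53
paddr = 53 * 16 + 4 = 852

Answer: 852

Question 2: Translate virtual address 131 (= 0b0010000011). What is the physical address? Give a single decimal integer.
vaddr = 131 = 0b0010000011
Split: l1_idx=1, l2_idx=0, offset=3
L1[1] = 0
L2[0][0] = 78
paddr = 78 * 16 + 3 = 1251

Answer: 1251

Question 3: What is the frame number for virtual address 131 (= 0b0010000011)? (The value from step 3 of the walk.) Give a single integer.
vaddr = 131: l1_idx=1, l2_idx=0
L1[1] = 0; L2[0][0] = 78

Answer: 78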